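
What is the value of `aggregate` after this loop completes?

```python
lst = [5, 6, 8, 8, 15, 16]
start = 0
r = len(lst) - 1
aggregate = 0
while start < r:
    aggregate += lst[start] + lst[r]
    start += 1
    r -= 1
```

Sum of pairs from ends
`aggregate` takes the values: 0 → 21 → 42 → 58

Answer: 58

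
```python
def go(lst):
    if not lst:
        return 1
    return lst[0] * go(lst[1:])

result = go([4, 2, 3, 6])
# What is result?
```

Product over [4, 2, 3, 6] = 4 * 2 * 3 * 6 = 144

Answer: 144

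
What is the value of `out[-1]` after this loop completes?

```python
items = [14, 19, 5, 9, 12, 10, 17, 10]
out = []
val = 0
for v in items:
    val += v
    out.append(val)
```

Cumulative sum ends at 96
`out` takes the values: [] → [14] → [14, 33] → [14, 33, 38] → [14, 33, 38, 47] → [14, 33, 38, 47, 59] → [14, 33, 38, 47, 59, 69] → [14, 33, 38, 47, 59, 69, 86] → [14, 33, 38, 47, 59, 69, 86, 96]
So `out[-1]` = 96

Answer: 96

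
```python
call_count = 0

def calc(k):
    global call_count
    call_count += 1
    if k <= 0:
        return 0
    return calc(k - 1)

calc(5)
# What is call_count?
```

Linear recursion stepping by 1: 6 calls from k=5 down to ≤0.

Answer: 6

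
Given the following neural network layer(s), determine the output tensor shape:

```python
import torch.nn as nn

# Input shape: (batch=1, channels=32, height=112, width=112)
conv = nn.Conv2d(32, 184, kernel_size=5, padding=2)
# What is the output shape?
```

Input: (1, 32, 112, 112) -> Output: (1, 184, 112, 112)

Answer: (1, 184, 112, 112)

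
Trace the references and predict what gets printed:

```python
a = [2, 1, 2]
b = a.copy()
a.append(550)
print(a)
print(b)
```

Key concept: list.copy() creates independent copy.
Step by step:
`a = [2, 1, 2]` → a = [2, 1, 2]
`b = a.copy()` → b = [2, 1, 2]
`a.append(550)` → a = [2, 1, 2, 550]
`print(a)` → prints [2, 1, 2, 550]
`print(b)` → prints [2, 1, 2]

Answer:
[2, 1, 2, 550]
[2, 1, 2]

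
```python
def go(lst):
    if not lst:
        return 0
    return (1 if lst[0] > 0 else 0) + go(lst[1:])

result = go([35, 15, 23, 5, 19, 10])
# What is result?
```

Count of positive elements in [35, 15, 23, 5, 19, 10] = 6

Answer: 6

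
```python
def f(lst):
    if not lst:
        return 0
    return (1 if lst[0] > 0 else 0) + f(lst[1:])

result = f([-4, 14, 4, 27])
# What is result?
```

Count of positive elements in [-4, 14, 4, 27] = 3

Answer: 3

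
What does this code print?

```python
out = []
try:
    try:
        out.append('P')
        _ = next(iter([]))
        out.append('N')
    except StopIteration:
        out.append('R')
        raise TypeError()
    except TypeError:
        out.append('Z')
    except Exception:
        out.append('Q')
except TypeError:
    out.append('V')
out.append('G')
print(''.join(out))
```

Execution trace: 'P' (inner try body) → 'R' (inner except StopIteration) → 'V' (outer except TypeError) → 'G' (after the try/except). Output: PRVG

Answer: PRVG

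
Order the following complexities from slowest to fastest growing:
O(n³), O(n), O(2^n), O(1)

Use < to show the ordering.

Ordered by growth rate: O(1) < O(n) < O(n³) < O(2^n)

Answer: O(1) < O(n) < O(n³) < O(2^n)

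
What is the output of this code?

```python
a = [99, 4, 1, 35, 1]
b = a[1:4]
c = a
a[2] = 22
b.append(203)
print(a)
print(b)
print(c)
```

Key concept: slice vs alias.
Step by step:
`a = [99, 4, 1, 35, 1]` → a = [99, 4, 1, 35, 1]
`b = a[1:4]` → b = [4, 1, 35]
`c = a` → c = [99, 4, 1, 35, 1] (same object as a)
`a[2] = 22` → a = [99, 4, 22, 35, 1] (same object as c); c = [99, 4, 22, 35, 1] (same object as a)
`b.append(203)` → b = [4, 1, 35, 203]
`print(a)` → prints [99, 4, 22, 35, 1]
`print(b)` → prints [4, 1, 35, 203]
`print(c)` → prints [99, 4, 22, 35, 1]

Answer:
[99, 4, 22, 35, 1]
[4, 1, 35, 203]
[99, 4, 22, 35, 1]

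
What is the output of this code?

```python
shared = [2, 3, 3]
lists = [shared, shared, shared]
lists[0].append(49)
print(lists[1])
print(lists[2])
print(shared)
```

Key concept: list of same reference.
Step by step:
`shared = [2, 3, 3]` → shared = [2, 3, 3]
`lists = [shared, shared, shared]` → lists = [[2, 3, 3], [2, 3, 3], [2, 3, 3]]
`lists[0].append(49)` → shared = [2, 3, 3, 49]; lists = [[2, 3, 3, 49], [2, 3, 3, 49], [2, 3, 3, 49]]
`print(lists[1])` → prints [2, 3, 3, 49]
`print(lists[2])` → prints [2, 3, 3, 49]
`print(shared)` → prints [2, 3, 3, 49]

Answer:
[2, 3, 3, 49]
[2, 3, 3, 49]
[2, 3, 3, 49]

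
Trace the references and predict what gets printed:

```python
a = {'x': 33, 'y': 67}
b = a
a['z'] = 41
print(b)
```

Key concept: dict aliasing.
Step by step:
`a = {'x': 33, 'y': 67}` → a = {'x': 33, 'y': 67}
`b = a` → b = {'x': 33, 'y': 67} (same object as a)
`a['z'] = 41` → a = {'x': 33, 'y': 67, 'z': 41} (same object as b); b = {'x': 33, 'y': 67, 'z': 41} (same object as a)
`print(b)` → prints {'x': 33, 'y': 67, 'z': 41}

Answer: {'x': 33, 'y': 67, 'z': 41}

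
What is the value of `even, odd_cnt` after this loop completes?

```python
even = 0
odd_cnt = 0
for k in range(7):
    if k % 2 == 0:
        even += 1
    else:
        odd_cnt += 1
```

Count evens and odds in range(7)
`even, odd_cnt` takes the values: (0, 0) → (1, 0) → (1, 1) → (2, 1) → (2, 2) → (3, 2) → (3, 3) → (4, 3)

Answer: 4, 3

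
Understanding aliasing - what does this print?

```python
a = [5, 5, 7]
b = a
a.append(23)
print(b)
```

Key concept: basic list aliasing.
Step by step:
`a = [5, 5, 7]` → a = [5, 5, 7]
`b = a` → b = [5, 5, 7] (same object as a)
`a.append(23)` → a = [5, 5, 7, 23] (same object as b); b = [5, 5, 7, 23] (same object as a)
`print(b)` → prints [5, 5, 7, 23]

Answer: [5, 5, 7, 23]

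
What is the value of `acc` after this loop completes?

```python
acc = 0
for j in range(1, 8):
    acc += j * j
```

Sum of squares 1² to 7² = 140
`acc` takes the values: 0 → 1 → 5 → 14 → 30 → 55 → 91 → 140

Answer: 140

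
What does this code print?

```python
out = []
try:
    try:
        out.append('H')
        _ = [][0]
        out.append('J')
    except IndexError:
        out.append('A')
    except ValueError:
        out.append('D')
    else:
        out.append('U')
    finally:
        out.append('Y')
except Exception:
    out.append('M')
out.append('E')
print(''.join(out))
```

Execution trace: 'H' (inner try body) → 'A' (inner except IndexError) → 'Y' (inner finally) → 'E' (after the try/except). Output: HAYE

Answer: HAYE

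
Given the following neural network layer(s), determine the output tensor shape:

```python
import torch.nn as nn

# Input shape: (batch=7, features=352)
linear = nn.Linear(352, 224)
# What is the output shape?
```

Input: (7, 352) -> Output: (7, 224)

Answer: (7, 224)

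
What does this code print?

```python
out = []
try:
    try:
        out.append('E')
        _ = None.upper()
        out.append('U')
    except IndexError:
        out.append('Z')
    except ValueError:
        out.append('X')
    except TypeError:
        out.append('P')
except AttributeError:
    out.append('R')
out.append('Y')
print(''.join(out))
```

Execution trace: 'E' (try body) → 'R' (outer except AttributeError) → 'Y' (after the try/except). Output: ERY

Answer: ERY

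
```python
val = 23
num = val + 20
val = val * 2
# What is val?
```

Trace:
`val = 23` → val = 23
`num = val + 20` → num = 43
`val = val * 2` → val = 46
So val = 46

Answer: 46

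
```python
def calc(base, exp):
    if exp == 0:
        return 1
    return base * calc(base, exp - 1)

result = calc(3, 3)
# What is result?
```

calc(3, 3) = 3 * 3 * 3 = 27

Answer: 27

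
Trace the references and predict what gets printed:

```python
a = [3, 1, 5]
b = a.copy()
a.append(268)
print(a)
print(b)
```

Key concept: list.copy() creates independent copy.
Step by step:
`a = [3, 1, 5]` → a = [3, 1, 5]
`b = a.copy()` → b = [3, 1, 5]
`a.append(268)` → a = [3, 1, 5, 268]
`print(a)` → prints [3, 1, 5, 268]
`print(b)` → prints [3, 1, 5]

Answer:
[3, 1, 5, 268]
[3, 1, 5]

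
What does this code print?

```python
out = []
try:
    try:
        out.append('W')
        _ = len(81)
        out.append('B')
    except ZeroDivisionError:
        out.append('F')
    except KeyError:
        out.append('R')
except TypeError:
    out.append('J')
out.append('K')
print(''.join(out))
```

Execution trace: 'W' (try body) → 'J' (outer except TypeError) → 'K' (after the try/except). Output: WJK

Answer: WJK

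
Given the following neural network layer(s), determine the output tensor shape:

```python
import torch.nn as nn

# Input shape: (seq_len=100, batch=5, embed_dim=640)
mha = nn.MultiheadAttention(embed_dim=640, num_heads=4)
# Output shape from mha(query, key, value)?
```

Input: (100, 5, 640) -> Output: (100, 5, 640)

Answer: (100, 5, 640)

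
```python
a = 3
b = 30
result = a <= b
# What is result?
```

Trace:
`a = 3` → a = 3
`b = 30` → b = 30
`result = a <= b` → result = True
So result = True

Answer: True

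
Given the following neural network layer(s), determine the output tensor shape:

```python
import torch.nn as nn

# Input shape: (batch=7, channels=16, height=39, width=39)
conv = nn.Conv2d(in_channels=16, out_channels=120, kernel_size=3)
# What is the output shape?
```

Input: (7, 16, 39, 39) -> Output: (7, 120, 37, 37)

Answer: (7, 120, 37, 37)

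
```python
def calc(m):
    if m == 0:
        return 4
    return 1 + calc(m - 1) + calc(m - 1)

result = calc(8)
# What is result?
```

calc(m) = 1 + 2·calc(m-1), calc(0)=4. Closed form: (4+1)·2^8 - 1 = 1279.

Answer: 1279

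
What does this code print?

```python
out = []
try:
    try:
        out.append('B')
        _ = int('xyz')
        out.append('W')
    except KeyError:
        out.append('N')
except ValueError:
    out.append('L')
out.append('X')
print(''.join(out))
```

Execution trace: 'B' (try body) → 'L' (outer except ValueError) → 'X' (after the try/except). Output: BLX

Answer: BLX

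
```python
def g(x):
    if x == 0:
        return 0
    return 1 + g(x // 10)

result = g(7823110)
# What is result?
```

Count of digits of 7823110: 7

Answer: 7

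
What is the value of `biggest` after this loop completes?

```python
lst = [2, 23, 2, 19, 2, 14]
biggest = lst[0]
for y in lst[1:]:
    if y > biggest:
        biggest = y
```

Maximum of [2, 23, 2, 19, 2, 14]
`biggest` takes the values: 2 → 23

Answer: 23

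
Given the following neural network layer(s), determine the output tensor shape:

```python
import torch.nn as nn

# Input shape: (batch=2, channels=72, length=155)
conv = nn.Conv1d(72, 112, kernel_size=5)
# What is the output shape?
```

Input: (2, 72, 155) -> Output: (2, 112, 151)

Answer: (2, 112, 151)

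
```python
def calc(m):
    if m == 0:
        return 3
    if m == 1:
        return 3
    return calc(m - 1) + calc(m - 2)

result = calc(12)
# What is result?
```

Build up from base cases: calc(0)=3, calc(1)=3, calc(2)=6, calc(3)=9, calc(4)=15, calc(5)=24, calc(6)=39, ..., calc(12)=699

Answer: 699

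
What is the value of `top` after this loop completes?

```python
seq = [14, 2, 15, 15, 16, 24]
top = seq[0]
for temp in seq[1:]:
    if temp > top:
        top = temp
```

Maximum of [14, 2, 15, 15, 16, 24]
`top` takes the values: 14 → 15 → 16 → 24

Answer: 24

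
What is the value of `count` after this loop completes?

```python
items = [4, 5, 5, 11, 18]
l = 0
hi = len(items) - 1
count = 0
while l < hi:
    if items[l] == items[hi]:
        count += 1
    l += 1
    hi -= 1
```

Count matching pairs from ends
`count` takes the values: 0

Answer: 0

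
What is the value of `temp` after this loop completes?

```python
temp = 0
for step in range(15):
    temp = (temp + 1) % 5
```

Increment mod 5, 15 times = 0
`temp` takes the values: 0 → 1 → 2 → 3 → 4 → 0 → 1 → 2 → 3 → 4 → 0 → 1 → 2 → 3 → 4 → 0

Answer: 0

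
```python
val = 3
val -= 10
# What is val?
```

Trace:
`val = 3` → val = 3
`val -= 10` → val = -7
So val = -7

Answer: -7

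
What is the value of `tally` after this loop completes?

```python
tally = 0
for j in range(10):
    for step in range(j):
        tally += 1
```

Triangle number: 0+1+2+...+9
`tally` takes the values: 0 → 1 → 2 → 3 → 4 → 5 → 6 → 7 → 8 → 9 → 10 → 11 → 12 → 13 → 14 → 15 → 16 → 17 → 18 → 19 → 20 → 21 → 22 → 23 → 24 → 25 → 26 → 27 → 28 → 29 → … → 41 → 42 → 43 → 44 → 45

Answer: 45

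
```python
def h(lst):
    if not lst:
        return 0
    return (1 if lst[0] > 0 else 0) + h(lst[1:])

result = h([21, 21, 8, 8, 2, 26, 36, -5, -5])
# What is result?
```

Count of positive elements in [21, 21, 8, 8, 2, 26, 36, -5, -5] = 7

Answer: 7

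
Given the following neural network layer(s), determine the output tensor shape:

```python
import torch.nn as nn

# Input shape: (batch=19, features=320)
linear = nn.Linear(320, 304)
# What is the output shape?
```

Input: (19, 320) -> Output: (19, 304)

Answer: (19, 304)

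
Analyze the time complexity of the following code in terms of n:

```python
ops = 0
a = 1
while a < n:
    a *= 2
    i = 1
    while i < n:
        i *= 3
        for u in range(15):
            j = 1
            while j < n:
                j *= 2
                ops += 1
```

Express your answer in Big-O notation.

Each loop level contributes: log n × log n × 1 × log n. Multiplying the contributions gives O(log^3 n).

Answer: O(log^3 n)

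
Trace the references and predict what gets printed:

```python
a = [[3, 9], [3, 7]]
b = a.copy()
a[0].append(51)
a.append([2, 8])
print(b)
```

Key concept: shallow copy with nested lists.
Step by step:
`a = [[3, 9], [3, 7]]` → a = [[3, 9], [3, 7]]
`b = a.copy()` → b = [[3, 9], [3, 7]]
`a[0].append(51)` → a = [[3, 9, 51], [3, 7]]; b = [[3, 9, 51], [3, 7]]
`a.append([2, 8])` → a = [[3, 9, 51], [3, 7], [2, 8]]
`print(b)` → prints [[3, 9, 51], [3, 7]]

Answer: [[3, 9, 51], [3, 7]]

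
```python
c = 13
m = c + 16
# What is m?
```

Trace:
`c = 13` → c = 13
`m = c + 16` → m = 29
So m = 29

Answer: 29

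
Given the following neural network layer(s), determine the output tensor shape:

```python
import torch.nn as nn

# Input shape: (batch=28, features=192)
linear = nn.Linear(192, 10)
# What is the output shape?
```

Input: (28, 192) -> Output: (28, 10)

Answer: (28, 10)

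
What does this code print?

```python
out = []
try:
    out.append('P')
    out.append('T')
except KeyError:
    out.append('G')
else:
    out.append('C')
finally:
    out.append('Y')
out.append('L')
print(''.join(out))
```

Execution trace: 'P' (try body) → 'T' (try body, no exception) → 'C' (else) → 'Y' (finally) → 'L' (after the try/except). Output: PTCYL

Answer: PTCYL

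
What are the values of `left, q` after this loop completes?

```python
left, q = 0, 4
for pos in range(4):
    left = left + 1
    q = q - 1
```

left goes 0→4, q goes 4→0
`left, q` takes the values: (0, 4) → (1, 4) → (1, 3) → (2, 3) → (2, 2) → (3, 2) → (3, 1) → (4, 1) → (4, 0)

Answer: 4, 0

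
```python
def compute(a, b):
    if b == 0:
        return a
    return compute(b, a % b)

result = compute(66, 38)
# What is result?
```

compute(66, 38) -> compute(38, 28) -> compute(28, 10) -> compute(10, 8) -> compute(8, 2) -> compute(2, 0) -> 2

Answer: 2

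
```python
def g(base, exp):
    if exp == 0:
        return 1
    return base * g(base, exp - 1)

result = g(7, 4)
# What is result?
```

g(7, 4) = 7 * 7 * 7 * 7 = 2401

Answer: 2401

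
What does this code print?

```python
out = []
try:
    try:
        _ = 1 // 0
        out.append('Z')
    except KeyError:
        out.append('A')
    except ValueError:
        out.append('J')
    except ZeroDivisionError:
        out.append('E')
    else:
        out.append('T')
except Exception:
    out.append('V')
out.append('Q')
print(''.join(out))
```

Execution trace: 'E' (inner except ZeroDivisionError) → 'Q' (after the try/except). Output: EQ

Answer: EQ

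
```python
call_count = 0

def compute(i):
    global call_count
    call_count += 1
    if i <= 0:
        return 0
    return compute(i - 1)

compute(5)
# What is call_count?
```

Linear recursion stepping by 1: 6 calls from i=5 down to ≤0.

Answer: 6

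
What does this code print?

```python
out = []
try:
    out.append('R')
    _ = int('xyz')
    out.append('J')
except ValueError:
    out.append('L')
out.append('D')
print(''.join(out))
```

Execution trace: 'R' (try body) → 'L' (except ValueError) → 'D' (after the try/except). Output: RLD

Answer: RLD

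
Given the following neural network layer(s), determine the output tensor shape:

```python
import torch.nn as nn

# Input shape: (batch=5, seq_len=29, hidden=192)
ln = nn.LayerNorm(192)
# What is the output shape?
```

Input: (5, 29, 192) -> Output: (5, 29, 192)

Answer: (5, 29, 192)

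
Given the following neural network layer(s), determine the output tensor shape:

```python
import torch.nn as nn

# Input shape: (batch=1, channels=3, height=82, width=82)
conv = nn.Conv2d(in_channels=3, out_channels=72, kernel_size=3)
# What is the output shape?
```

Input: (1, 3, 82, 82) -> Output: (1, 72, 80, 80)

Answer: (1, 72, 80, 80)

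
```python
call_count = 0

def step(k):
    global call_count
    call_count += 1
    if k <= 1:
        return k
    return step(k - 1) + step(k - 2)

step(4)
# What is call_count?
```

Calls(k) = 1 + Calls(k-1) + Calls(k-2); Calls(0)=Calls(1)=1. For k=4 this gives 9.

Answer: 9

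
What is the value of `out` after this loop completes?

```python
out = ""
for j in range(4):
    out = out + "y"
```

Repeat 'y' 4 times
`out` takes the values: "" → "y" → "yy" → "yyy" → "yyyy"

Answer: "yyyy"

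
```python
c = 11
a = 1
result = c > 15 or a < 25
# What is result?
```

Trace:
`c = 11` → c = 11
`a = 1` → a = 1
`result = c > 15 or a < 25` → result = True
So result = True

Answer: True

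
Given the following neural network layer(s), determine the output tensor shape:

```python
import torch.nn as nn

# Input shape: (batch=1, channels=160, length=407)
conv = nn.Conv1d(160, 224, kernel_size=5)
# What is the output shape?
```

Input: (1, 160, 407) -> Output: (1, 224, 403)

Answer: (1, 224, 403)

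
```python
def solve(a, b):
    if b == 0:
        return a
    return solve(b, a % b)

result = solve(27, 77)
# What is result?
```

solve(27, 77) -> solve(77, 27) -> solve(27, 23) -> solve(23, 4) -> solve(4, 3) -> solve(3, 1) -> solve(1, 0) -> 1

Answer: 1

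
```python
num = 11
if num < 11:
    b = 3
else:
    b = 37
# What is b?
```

Trace:
`num = 11` → num = 11
`if num < 11: ...` → num < 11 is False, take else branch → b = 37
So b = 37

Answer: 37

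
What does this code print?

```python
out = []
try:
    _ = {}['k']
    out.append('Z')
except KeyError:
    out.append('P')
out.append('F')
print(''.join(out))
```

Execution trace: 'P' (except KeyError) → 'F' (after the try/except). Output: PF

Answer: PF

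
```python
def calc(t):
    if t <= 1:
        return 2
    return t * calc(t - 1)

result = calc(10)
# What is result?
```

calc(10) = 10 * 9 * 8 * 7 * 6 * 5 * 4 * 3 * 2 * 2 = 7257600

Answer: 7257600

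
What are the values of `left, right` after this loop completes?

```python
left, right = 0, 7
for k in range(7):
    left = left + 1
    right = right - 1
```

left goes 0→7, right goes 7→0
`left, right` takes the values: (0, 7) → (1, 7) → (1, 6) → (2, 6) → (2, 5) → (3, 5) → (3, 4) → (4, 4) → (4, 3) → (5, 3) → (5, 2) → (6, 2) → (6, 1) → (7, 1) → (7, 0)

Answer: 7, 0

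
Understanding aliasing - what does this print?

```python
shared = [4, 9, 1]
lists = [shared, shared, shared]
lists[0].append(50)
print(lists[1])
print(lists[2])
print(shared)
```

Key concept: list of same reference.
Step by step:
`shared = [4, 9, 1]` → shared = [4, 9, 1]
`lists = [shared, shared, shared]` → lists = [[4, 9, 1], [4, 9, 1], [4, 9, 1]]
`lists[0].append(50)` → shared = [4, 9, 1, 50]; lists = [[4, 9, 1, 50], [4, 9, 1, 50], [4, 9, 1, 50]]
`print(lists[1])` → prints [4, 9, 1, 50]
`print(lists[2])` → prints [4, 9, 1, 50]
`print(shared)` → prints [4, 9, 1, 50]

Answer:
[4, 9, 1, 50]
[4, 9, 1, 50]
[4, 9, 1, 50]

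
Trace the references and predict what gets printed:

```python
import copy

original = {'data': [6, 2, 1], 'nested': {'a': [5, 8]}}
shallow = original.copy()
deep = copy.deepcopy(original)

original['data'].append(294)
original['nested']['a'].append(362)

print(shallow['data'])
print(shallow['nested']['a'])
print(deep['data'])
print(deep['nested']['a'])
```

Key concept: comparing shallow vs deep copy.
Step by step:
`original = {'data': [6, 2, 1], 'nested': {'a': [5, 8]}}` → original = {'data': [6, 2, 1], 'nested': {'a': [5, 8]}}
`shallow = original.copy()` → shallow = {'data': [6, 2, 1], 'nested': {'a': [5, 8]}}
`deep = copy.deepcopy(original)` → deep = {'data': [6, 2, 1], 'nested': {'a': [5, 8]}}
`original['data'].append(294)` → original = {'data': [6, 2, 1, 294], 'nested': {'a': [5, 8]}}; shallow = {'data': [6, 2, 1, 294], 'nested': {'a': [5, 8]}}
`original['nested']['a'].append(362)` → original = {'data': [6, 2, 1, 294], 'nested': {'a': [5, 8, 362]}}; shallow = {'data': [6, 2, 1, 294], 'nested': {'a': [5, 8, 362]}}
`print(shallow['data'])` → prints [6, 2, 1, 294]
`print(shallow['nested']['a'])` → prints [5, 8, 362]
`print(deep['data'])` → prints [6, 2, 1]
`print(deep['nested']['a'])` → prints [5, 8]

Answer:
[6, 2, 1, 294]
[5, 8, 362]
[6, 2, 1]
[5, 8]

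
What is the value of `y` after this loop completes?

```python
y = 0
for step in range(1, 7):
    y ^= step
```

XOR of 1 to 6
`y` takes the values: 0 → 1 → 3 → 0 → 4 → 1 → 7

Answer: 7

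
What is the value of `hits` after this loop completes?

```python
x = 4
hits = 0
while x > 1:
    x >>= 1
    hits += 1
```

Count right shifts until 1
`hits` takes the values: 0 → 1 → 2

Answer: 2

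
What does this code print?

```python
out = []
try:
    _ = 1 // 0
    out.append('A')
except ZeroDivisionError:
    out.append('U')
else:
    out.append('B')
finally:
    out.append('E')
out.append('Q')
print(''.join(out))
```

Execution trace: 'U' (except ZeroDivisionError) → 'E' (finally) → 'Q' (after the try/except). Output: UEQ

Answer: UEQ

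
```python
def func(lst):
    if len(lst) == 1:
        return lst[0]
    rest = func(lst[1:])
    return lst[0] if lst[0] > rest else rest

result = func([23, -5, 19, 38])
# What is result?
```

Recursive max over [23, -5, 19, 38] = 38

Answer: 38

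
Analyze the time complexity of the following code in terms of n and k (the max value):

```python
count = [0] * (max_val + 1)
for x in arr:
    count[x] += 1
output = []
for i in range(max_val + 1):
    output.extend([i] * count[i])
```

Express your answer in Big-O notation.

This is Counting sort (k = max value). Time complexity: O(n + k).

Answer: O(n + k)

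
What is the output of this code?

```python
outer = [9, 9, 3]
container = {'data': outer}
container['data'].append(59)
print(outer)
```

Key concept: dict holds reference to list.
Step by step:
`outer = [9, 9, 3]` → outer = [9, 9, 3]
`container = {'data': outer}` → container = {'data': [9, 9, 3]}
`container['data'].append(59)` → outer = [9, 9, 3, 59]; container = {'data': [9, 9, 3, 59]}
`print(outer)` → prints [9, 9, 3, 59]

Answer: [9, 9, 3, 59]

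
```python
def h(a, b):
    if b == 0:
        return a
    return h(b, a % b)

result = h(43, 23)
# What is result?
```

h(43, 23) -> h(23, 20) -> h(20, 3) -> h(3, 2) -> h(2, 1) -> h(1, 0) -> 1

Answer: 1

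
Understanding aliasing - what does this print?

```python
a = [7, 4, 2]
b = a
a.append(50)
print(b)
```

Key concept: basic list aliasing.
Step by step:
`a = [7, 4, 2]` → a = [7, 4, 2]
`b = a` → b = [7, 4, 2] (same object as a)
`a.append(50)` → a = [7, 4, 2, 50] (same object as b); b = [7, 4, 2, 50] (same object as a)
`print(b)` → prints [7, 4, 2, 50]

Answer: [7, 4, 2, 50]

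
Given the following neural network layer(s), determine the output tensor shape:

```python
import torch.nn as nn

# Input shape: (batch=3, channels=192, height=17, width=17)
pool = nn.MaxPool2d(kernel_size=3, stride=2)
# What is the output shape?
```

Input: (3, 192, 17, 17) -> Output: (3, 192, 8, 8)

Answer: (3, 192, 8, 8)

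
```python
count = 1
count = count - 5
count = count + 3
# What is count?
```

Trace:
`count = 1` → count = 1
`count = count - 5` → count = -4
`count = count + 3` → count = -1
So count = -1

Answer: -1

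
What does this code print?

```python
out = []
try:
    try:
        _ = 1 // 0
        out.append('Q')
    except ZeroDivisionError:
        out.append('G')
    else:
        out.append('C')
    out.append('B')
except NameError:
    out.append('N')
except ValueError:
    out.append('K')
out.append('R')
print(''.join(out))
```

Execution trace: 'G' (inner except ZeroDivisionError) → 'B' (try body, no exception) → 'R' (after the try/except). Output: GBR

Answer: GBR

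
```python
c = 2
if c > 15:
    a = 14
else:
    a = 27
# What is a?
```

Trace:
`c = 2` → c = 2
`if c > 15: ...` → c > 15 is False, take else branch → a = 27
So a = 27

Answer: 27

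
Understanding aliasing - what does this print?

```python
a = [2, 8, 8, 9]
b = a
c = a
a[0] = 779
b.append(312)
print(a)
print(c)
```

Key concept: multiple aliases.
Step by step:
`a = [2, 8, 8, 9]` → a = [2, 8, 8, 9]
`b = a` → b = [2, 8, 8, 9] (same object as a)
`c = a` → c = [2, 8, 8, 9] (same object as a, b)
`a[0] = 779` → a = [779, 8, 8, 9] (same object as b, c); b = [779, 8, 8, 9] (same object as a, c); c = [779, 8, 8, 9] (same object as a, b)
`b.append(312)` → a = [779, 8, 8, 9, 312] (same object as b, c); b = [779, 8, 8, 9, 312] (same object as a, c); c = [779, 8, 8, 9, 312] (same object as a, b)
`print(a)` → prints [779, 8, 8, 9, 312]
`print(c)` → prints [779, 8, 8, 9, 312]

Answer:
[779, 8, 8, 9, 312]
[779, 8, 8, 9, 312]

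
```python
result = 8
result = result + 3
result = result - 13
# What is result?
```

Trace:
`result = 8` → result = 8
`result = result + 3` → result = 11
`result = result - 13` → result = -2
So result = -2

Answer: -2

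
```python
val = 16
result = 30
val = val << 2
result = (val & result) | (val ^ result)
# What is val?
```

Trace:
`val = 16` → val = 16
`result = 30` → result = 30
`val = val << 2` → val = 64
`result = (val & result) | (val ^ result)` → result = 94
So val = 64

Answer: 64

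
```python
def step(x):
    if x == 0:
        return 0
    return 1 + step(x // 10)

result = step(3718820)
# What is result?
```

Count of digits of 3718820: 7

Answer: 7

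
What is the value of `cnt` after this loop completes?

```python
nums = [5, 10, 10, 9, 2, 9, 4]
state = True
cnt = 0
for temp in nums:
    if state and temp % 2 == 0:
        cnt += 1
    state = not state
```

Count even values at even positions
`cnt` takes the values: 0 → 1 → 2 → 3

Answer: 3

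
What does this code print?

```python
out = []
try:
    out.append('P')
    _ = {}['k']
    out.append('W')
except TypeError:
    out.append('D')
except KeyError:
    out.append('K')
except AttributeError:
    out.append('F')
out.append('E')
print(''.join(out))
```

Execution trace: 'P' (try body) → 'K' (except KeyError) → 'E' (after the try/except). Output: PKE

Answer: PKE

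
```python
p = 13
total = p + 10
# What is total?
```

Trace:
`p = 13` → p = 13
`total = p + 10` → total = 23
So total = 23

Answer: 23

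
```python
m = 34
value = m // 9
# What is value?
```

Trace:
`m = 34` → m = 34
`value = m // 9` → value = 3
So value = 3

Answer: 3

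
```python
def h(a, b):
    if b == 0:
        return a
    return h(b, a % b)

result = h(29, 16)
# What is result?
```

h(29, 16) -> h(16, 13) -> h(13, 3) -> h(3, 1) -> h(1, 0) -> 1

Answer: 1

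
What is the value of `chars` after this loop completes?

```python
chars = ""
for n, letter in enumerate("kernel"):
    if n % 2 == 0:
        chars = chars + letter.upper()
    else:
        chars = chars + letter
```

Uppercase even positions in 'kernel'
`chars` takes the values: "" → "K" → "Ke" → "KeR" → "KeRn" → "KeRnE" → "KeRnEl"

Answer: "KeRnEl"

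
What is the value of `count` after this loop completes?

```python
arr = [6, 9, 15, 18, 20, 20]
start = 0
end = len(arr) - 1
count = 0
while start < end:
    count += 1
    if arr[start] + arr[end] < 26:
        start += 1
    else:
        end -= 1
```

Steps to find pair summing to 26
`count` takes the values: 0 → 1 → 2 → 3 → 4 → 5

Answer: 5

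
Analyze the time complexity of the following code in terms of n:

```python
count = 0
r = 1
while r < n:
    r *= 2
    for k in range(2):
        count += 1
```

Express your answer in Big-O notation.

Each loop level contributes: log n × 1. Multiplying the contributions gives O(log n).

Answer: O(log n)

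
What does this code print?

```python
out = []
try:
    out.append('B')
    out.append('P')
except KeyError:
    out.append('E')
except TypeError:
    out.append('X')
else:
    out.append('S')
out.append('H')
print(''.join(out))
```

Execution trace: 'B' (try body) → 'P' (try body, no exception) → 'S' (else) → 'H' (after the try/except). Output: BPSH

Answer: BPSH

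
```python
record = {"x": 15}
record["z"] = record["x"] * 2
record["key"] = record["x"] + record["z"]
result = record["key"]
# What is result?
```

Trace:
`record = {"x": 15}` → record = {'x': 15}
`record["z"] = record["x"] * 2` → record = {'x': 15, 'z': 30}
`record["key"] = record["x"] + record["z"]` → record = {'x': 15, 'z': 30, 'key': 45}
`result = record["key"]` → result = 45
So result = 45

Answer: 45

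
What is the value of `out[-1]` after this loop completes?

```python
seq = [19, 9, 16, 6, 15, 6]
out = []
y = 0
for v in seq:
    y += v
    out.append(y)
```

Cumulative sum ends at 71
`out` takes the values: [] → [19] → [19, 28] → [19, 28, 44] → [19, 28, 44, 50] → [19, 28, 44, 50, 65] → [19, 28, 44, 50, 65, 71]
So `out[-1]` = 71

Answer: 71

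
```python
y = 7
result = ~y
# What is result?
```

Trace:
`y = 7` → y = 7
`result = ~y` → result = -8
So result = -8

Answer: -8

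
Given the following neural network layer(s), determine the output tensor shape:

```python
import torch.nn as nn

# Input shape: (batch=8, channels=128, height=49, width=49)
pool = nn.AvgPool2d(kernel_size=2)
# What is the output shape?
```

Input: (8, 128, 49, 49) -> Output: (8, 128, 24, 24)

Answer: (8, 128, 24, 24)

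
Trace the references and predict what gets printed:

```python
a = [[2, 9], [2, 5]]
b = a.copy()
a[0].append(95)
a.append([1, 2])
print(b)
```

Key concept: shallow copy with nested lists.
Step by step:
`a = [[2, 9], [2, 5]]` → a = [[2, 9], [2, 5]]
`b = a.copy()` → b = [[2, 9], [2, 5]]
`a[0].append(95)` → a = [[2, 9, 95], [2, 5]]; b = [[2, 9, 95], [2, 5]]
`a.append([1, 2])` → a = [[2, 9, 95], [2, 5], [1, 2]]
`print(b)` → prints [[2, 9, 95], [2, 5]]

Answer: [[2, 9, 95], [2, 5]]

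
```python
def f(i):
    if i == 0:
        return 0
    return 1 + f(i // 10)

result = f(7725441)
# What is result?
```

Count of digits of 7725441: 7

Answer: 7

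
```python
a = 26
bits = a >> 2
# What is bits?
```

Trace:
`a = 26` → a = 26
`bits = a >> 2` → bits = 6
So bits = 6

Answer: 6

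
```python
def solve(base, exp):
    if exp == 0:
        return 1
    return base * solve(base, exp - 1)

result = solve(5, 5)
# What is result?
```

solve(5, 5) = 5 * 5 * 5 * 5 * 5 = 3125

Answer: 3125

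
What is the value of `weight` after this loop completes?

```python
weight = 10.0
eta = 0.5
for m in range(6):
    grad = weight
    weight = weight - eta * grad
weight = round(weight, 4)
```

Gradient descent: w = 10.0 * (1 - 0.5)^6
`weight` takes the values: 10.0 → 5.0 → 2.5 → 1.25 → 0.625 → 0.3125 → 0.15625 → 0.1562

Answer: 0.1562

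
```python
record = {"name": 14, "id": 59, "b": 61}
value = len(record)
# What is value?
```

Trace:
`record = {"name": 14, "id": 59, "b": 61}` → record = {'name': 14, 'id': 59, 'b': 61}
`value = len(record)` → value = 3
So value = 3

Answer: 3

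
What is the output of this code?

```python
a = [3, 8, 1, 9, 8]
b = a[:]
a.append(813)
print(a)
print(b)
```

Key concept: slice [:] creates copy.
Step by step:
`a = [3, 8, 1, 9, 8]` → a = [3, 8, 1, 9, 8]
`b = a[:]` → b = [3, 8, 1, 9, 8]
`a.append(813)` → a = [3, 8, 1, 9, 8, 813]
`print(a)` → prints [3, 8, 1, 9, 8, 813]
`print(b)` → prints [3, 8, 1, 9, 8]

Answer:
[3, 8, 1, 9, 8, 813]
[3, 8, 1, 9, 8]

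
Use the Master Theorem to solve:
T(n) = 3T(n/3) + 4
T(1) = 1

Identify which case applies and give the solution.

a=3, b=3, f(n)=4. log_3(3) = 1. Since c=0 < 1, Case 1 applies: T(n) = Θ(n^log_b(a)) = O(n).

Answer: O(n) - Case 1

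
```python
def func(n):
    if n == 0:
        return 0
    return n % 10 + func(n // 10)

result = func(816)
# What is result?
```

Sum of digits of 816: 6 + 1 + 8 = 15

Answer: 15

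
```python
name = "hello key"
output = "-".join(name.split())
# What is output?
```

Trace:
`name = "hello key"` → name = 'hello key'
`output = "-".join(name.split())` → output = 'hello-key'
So output = 'hello-key'

Answer: 'hello-key'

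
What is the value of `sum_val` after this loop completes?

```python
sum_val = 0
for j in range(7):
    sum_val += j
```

Sum of 0 to 6 = 21
`sum_val` takes the values: 0 → 1 → 3 → 6 → 10 → 15 → 21

Answer: 21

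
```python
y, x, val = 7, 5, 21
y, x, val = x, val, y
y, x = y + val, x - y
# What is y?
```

Trace:
`y, x, val = 7, 5, 21` → y = 7; x = 5; val = 21
`y, x, val = x, val, y` → y = 5; x = 21; val = 7
`y, x = y + val, x - y` → y = 12; x = 16
So y = 12

Answer: 12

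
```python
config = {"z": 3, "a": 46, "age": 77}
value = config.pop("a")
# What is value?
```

Trace:
`config = {"z": 3, "a": 46, "age": 77}` → config = {'z': 3, 'a': 46, 'age': 77}
`value = config.pop("a")` → config = {'z': 3, 'age': 77}; value = 46
So value = 46

Answer: 46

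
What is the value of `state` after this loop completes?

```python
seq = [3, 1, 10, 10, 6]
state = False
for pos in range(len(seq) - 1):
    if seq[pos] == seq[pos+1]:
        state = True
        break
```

Check consecutive duplicates in [3, 1, 10, 10, 6]
`state` takes the values: False → True

Answer: True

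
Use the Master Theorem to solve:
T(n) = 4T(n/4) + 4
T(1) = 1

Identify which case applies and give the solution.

a=4, b=4, f(n)=4. log_4(4) = 1. Since c=0 < 1, Case 1 applies: T(n) = Θ(n^log_b(a)) = O(n).

Answer: O(n) - Case 1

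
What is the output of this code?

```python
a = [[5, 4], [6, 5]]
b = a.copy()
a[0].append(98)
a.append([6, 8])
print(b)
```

Key concept: shallow copy with nested lists.
Step by step:
`a = [[5, 4], [6, 5]]` → a = [[5, 4], [6, 5]]
`b = a.copy()` → b = [[5, 4], [6, 5]]
`a[0].append(98)` → a = [[5, 4, 98], [6, 5]]; b = [[5, 4, 98], [6, 5]]
`a.append([6, 8])` → a = [[5, 4, 98], [6, 5], [6, 8]]
`print(b)` → prints [[5, 4, 98], [6, 5]]

Answer: [[5, 4, 98], [6, 5]]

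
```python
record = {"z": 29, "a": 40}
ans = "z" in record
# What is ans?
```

Trace:
`record = {"z": 29, "a": 40}` → record = {'z': 29, 'a': 40}
`ans = "z" in record` → ans = True
So ans = True

Answer: True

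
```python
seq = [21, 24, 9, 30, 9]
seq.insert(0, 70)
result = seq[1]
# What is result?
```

Trace:
`seq = [21, 24, 9, 30, 9]` → seq = [21, 24, 9, 30, 9]
`seq.insert(0, 70)` → seq = [70, 21, 24, 9, 30, 9]
`result = seq[1]` → result = 21
So result = 21

Answer: 21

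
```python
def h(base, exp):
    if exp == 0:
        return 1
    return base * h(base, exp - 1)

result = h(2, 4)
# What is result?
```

h(2, 4) = 2 * 2 * 2 * 2 = 16

Answer: 16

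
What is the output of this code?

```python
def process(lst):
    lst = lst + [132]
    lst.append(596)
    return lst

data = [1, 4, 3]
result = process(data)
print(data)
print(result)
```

Key concept: rebinding parameter vs mutation.
Step by step:
`data = [1, 4, 3]` → data = [1, 4, 3]
`result = process(data)` → result = [1, 4, 3, 132, 596]
`print(data)` → prints [1, 4, 3]
`print(result)` → prints [1, 4, 3, 132, 596]

Answer:
[1, 4, 3]
[1, 4, 3, 132, 596]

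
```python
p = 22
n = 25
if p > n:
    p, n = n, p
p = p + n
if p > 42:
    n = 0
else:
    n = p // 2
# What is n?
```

Trace:
`p = 22` → p = 22
`n = 25` → n = 25
`if p > n: ...` → p > n is False → no variable changes
`p = p + n` → p = 47
`if p > 42: ...` → p > 42 is True → n = 0
So n = 0

Answer: 0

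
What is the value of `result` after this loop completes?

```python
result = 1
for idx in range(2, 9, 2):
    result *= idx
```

Product of even numbers 2 to 8
`result` takes the values: 1 → 2 → 8 → 48 → 384

Answer: 384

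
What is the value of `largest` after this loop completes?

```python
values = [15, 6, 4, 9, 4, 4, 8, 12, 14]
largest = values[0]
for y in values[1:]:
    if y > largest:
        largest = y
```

Maximum of [15, 6, 4, 9, 4, 4, 8, 12, 14]
`largest` takes the values: 15

Answer: 15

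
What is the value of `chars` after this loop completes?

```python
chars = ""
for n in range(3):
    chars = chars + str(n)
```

Concatenate digits 0 to 2
`chars` takes the values: "" → "0" → "01" → "012"

Answer: "012"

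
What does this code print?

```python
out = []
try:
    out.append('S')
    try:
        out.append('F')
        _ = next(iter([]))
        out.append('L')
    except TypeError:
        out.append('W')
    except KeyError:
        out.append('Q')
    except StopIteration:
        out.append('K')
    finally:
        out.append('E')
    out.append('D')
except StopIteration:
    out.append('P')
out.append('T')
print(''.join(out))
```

Execution trace: 'S' (try body) → 'F' (inner try body) → 'K' (inner except StopIteration) → 'E' (inner finally) → 'D' (try body, no exception) → 'T' (after the try/except). Output: SFKEDT

Answer: SFKEDT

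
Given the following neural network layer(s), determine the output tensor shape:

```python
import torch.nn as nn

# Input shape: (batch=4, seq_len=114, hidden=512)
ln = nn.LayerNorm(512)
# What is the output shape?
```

Input: (4, 114, 512) -> Output: (4, 114, 512)

Answer: (4, 114, 512)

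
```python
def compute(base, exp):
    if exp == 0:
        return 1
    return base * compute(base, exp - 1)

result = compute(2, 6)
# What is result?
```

compute(2, 6) = 2 * 2 * 2 * 2 * 2 * 2 = 64

Answer: 64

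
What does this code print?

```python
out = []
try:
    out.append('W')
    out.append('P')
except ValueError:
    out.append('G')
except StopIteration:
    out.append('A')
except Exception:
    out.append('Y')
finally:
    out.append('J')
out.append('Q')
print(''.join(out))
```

Execution trace: 'W' (try body) → 'P' (try body, no exception) → 'J' (finally) → 'Q' (after the try/except). Output: WPJQ

Answer: WPJQ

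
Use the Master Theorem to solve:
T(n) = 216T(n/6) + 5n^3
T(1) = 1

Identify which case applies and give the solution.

a=216, b=6, f(n)=5n^3. log_6(216) = 3. Since c=3 = 3, Case 2 applies: T(n) = Θ(n^log_b(a) · log n) = O(n^3 log n).

Answer: O(n^3 log n) - Case 2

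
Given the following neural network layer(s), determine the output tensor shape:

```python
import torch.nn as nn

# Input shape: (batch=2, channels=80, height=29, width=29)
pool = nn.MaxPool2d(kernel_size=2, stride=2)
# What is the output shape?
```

Input: (2, 80, 29, 29) -> Output: (2, 80, 14, 14)

Answer: (2, 80, 14, 14)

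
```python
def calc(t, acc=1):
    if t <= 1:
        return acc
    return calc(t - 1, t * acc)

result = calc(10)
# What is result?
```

Accumulator trace (n, acc): (10, 1) -> (9, 10) -> (8, 90) -> (7, 720) -> (6, 5040) -> (5, 30240) -> (4, 151200) -> (3, 604800) -> (2, 1814400) -> (1, 3628800) -> return 3628800

Answer: 3628800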